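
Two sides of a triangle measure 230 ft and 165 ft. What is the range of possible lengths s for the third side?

65 < s < 395 (ft)

By the triangle inequality, s must be less than 230 + 165 = 395 and greater than |230 − 165| = 65.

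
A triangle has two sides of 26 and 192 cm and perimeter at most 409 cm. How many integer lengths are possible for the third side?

25

Triangle inequality: 166 < x < 218. Perimeter ≤ 409 gives x ≤ 409 − 26 − 192 = 191.
So 166 < x ≤ 191; integers 167 through 191: 25 values.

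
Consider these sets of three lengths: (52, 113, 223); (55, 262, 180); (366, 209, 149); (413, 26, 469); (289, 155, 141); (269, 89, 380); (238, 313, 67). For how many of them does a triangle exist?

(52,113,223): 52+113 ≤ 223 → not valid
(55,180,262): 55+180 ≤ 262 → not valid
(149,209,366): 149+209 ≤ 366 → not valid
(26,413,469): 26+413 ≤ 469 → not valid
(141,155,289): 141+155 > 289 → valid
(89,269,380): 89+269 ≤ 380 → not valid
(67,238,313): 67+238 ≤ 313 → not valid
1 of the 7 triples forms a triangle.

1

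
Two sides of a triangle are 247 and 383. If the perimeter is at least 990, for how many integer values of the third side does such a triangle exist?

Triangle inequality: 136 < x < 630. Perimeter ≥ 990 gives x ≥ 990 − 247 − 383 = 360.
So 360 ≤ x < 630; integers 360 through 629: 270 values.

270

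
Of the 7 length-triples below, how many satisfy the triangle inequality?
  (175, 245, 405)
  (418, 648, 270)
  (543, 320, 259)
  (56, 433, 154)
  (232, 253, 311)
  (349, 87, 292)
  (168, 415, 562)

(175,245,405): 175+245 > 405 → valid
(270,418,648): 270+418 > 648 → valid
(259,320,543): 259+320 > 543 → valid
(56,154,433): 56+154 ≤ 433 → not valid
(232,253,311): 232+253 > 311 → valid
(87,292,349): 87+292 > 349 → valid
(168,415,562): 168+415 > 562 → valid
6 of the 7 triples form a triangle.

6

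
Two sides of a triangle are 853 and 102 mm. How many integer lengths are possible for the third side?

203

The third side lies in the open interval (751, 955).
Integers from 752 to 954 inclusive: 954 − 752 + 1 = 203.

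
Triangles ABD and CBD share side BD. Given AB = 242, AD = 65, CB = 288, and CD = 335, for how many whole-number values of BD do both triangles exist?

From triangle ABD: 177 < BD < 307.
From triangle CBD: 47 < BD < 623.
Intersection: 177 < BD < 307, so integers 178 through 306: 129 values.

129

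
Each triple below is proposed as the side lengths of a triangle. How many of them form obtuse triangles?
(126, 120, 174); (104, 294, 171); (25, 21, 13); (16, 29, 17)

(126,120,174): 120²+126² = 30276 = 174² → right
(104,294,171): 104+171 ≤ 294, not a triangle
(25,21,13): 13²+21² = 610 < 625 = 25² → obtuse
(16,29,17): 16²+17² = 545 < 841 = 29² → obtuse
2 of the 4 are obtuse.

2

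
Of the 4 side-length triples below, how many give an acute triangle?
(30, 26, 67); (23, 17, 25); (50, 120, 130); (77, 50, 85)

2

(30,26,67): 26+30 ≤ 67, not a triangle
(23,17,25): 17²+23² = 818 > 625 = 25² → acute
(50,120,130): 50²+120² = 16900 = 130² → right
(77,50,85): 50²+77² = 8429 > 7225 = 85² → acute
2 of the 4 are acute.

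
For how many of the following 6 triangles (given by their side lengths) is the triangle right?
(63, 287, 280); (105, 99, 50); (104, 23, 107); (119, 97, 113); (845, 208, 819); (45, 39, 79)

2

(63,287,280): 63²+280² = 82369 = 287² → right
(105,99,50): 50²+99² = 12301 > 11025 = 105² → acute
(104,23,107): 23²+104² = 11345 < 11449 = 107² → obtuse
(119,97,113): 97²+113² = 22178 > 14161 = 119² → acute
(845,208,819): 208²+819² = 714025 = 845² → right
(45,39,79): 39²+45² = 3546 < 6241 = 79² → obtuse
2 of the 6 are right.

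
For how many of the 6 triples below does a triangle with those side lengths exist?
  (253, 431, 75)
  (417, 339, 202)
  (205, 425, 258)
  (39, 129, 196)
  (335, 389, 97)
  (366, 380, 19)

(75,253,431): 75+253 ≤ 431 → not valid
(202,339,417): 202+339 > 417 → valid
(205,258,425): 205+258 > 425 → valid
(39,129,196): 39+129 ≤ 196 → not valid
(97,335,389): 97+335 > 389 → valid
(19,366,380): 19+366 > 380 → valid
4 of the 6 triples form a triangle.

4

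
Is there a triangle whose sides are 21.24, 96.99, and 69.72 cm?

The longest side is 96.99, but the other two sum to only 90.96.
90.96 < 96.99, so the triangle inequality fails.

No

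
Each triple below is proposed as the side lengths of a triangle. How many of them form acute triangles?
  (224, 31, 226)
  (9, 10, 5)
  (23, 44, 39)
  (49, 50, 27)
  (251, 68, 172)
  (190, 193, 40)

5

(224,31,226): 31²+224² = 51137 > 51076 = 226² → acute
(9,10,5): 5²+9² = 106 > 100 = 10² → acute
(23,44,39): 23²+39² = 2050 > 1936 = 44² → acute
(49,50,27): 27²+49² = 3130 > 2500 = 50² → acute
(251,68,172): 68+172 ≤ 251, not a triangle
(190,193,40): 40²+190² = 37700 > 37249 = 193² → acute
5 of the 6 are acute.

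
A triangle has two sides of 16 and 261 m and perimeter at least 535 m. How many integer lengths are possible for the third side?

Triangle inequality: 245 < x < 277. Perimeter ≥ 535 gives x ≥ 535 − 16 − 261 = 258.
So 258 ≤ x < 277; integers 258 through 276: 19 values.

19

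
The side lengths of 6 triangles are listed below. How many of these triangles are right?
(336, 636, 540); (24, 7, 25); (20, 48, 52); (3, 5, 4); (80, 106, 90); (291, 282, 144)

4

(336,636,540): 336²+540² = 404496 = 636² → right
(24,7,25): 7²+24² = 625 = 25² → right
(20,48,52): 20²+48² = 2704 = 52² → right
(3,5,4): 3²+4² = 25 = 5² → right
(80,106,90): 80²+90² = 14500 > 11236 = 106² → acute
(291,282,144): 144²+282² = 100260 > 84681 = 291² → acute
4 of the 6 are right.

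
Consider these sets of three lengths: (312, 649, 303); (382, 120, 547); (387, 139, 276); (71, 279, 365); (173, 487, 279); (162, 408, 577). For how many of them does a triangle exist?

1

(303,312,649): 303+312 ≤ 649 → not valid
(120,382,547): 120+382 ≤ 547 → not valid
(139,276,387): 139+276 > 387 → valid
(71,279,365): 71+279 ≤ 365 → not valid
(173,279,487): 173+279 ≤ 487 → not valid
(162,408,577): 162+408 ≤ 577 → not valid
1 of the 6 triples forms a triangle.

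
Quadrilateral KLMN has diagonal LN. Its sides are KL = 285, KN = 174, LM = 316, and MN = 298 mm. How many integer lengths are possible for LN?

347

From triangle KLN: 111 < LN < 459.
From triangle MLN: 18 < LN < 614.
Intersection: 111 < LN < 459, so integers 112 through 458: 347 values.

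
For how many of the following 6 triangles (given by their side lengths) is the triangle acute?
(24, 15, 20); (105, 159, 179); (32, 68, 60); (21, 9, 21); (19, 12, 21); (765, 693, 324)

4

(24,15,20): 15²+20² = 625 > 576 = 24² → acute
(105,159,179): 105²+159² = 36306 > 32041 = 179² → acute
(32,68,60): 32²+60² = 4624 = 68² → right
(21,9,21): 9²+21² = 522 > 441 = 21² → acute
(19,12,21): 12²+19² = 505 > 441 = 21² → acute
(765,693,324): 324²+693² = 585225 = 765² → right
4 of the 6 are acute.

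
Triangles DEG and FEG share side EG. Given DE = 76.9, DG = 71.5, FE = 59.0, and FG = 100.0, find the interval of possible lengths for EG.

From triangle DEG: |76.9 − 71.5| < EG < 76.9 + 71.5, i.e. 5.4 < EG < 148.4.
From triangle FEG: 41.0 < EG < 159.0.
Both must hold, so EG lies in the intersection.

41.0 < EG < 148.4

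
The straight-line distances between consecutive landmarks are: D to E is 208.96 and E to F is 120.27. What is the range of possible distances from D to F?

By the triangle inequality, |208.96 − 120.27| ≤ DF ≤ 208.96 + 120.27.

88.69 ≤ DF ≤ 329.23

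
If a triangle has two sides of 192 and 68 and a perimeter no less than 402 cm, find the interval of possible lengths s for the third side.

Triangle inequality alone gives 124 < s < 260.
The perimeter condition gives s ≥ 402 − 192 − 68 = 142.
Intersecting the two: 142 ≤ s < 260.

142 ≤ s < 260 cm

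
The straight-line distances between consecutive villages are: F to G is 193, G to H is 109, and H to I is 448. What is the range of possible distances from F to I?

The maximum is all hops collinear in one direction: 193 + 109 + 448 = 750.
The longest hop is 448; the others sum to 302. Folding the others back against it leaves at least 448 − 302 = 146.

146 ≤ FI ≤ 750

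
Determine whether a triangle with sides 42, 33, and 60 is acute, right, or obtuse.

Compare the square of the longest side to the sum of squares of the other two: 33² + 42² = 2853 < 3600 = 60².

obtuse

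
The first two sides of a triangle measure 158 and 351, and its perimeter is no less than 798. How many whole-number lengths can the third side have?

220

Triangle inequality: 193 < x < 509. Perimeter ≥ 798 gives x ≥ 798 − 158 − 351 = 289.
So 289 ≤ x < 509; integers 289 through 508: 220 values.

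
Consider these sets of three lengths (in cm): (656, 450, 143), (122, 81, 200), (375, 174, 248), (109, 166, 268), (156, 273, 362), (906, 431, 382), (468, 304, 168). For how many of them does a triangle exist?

5

(143,450,656): 143+450 ≤ 656 → not valid
(81,122,200): 81+122 > 200 → valid
(174,248,375): 174+248 > 375 → valid
(109,166,268): 109+166 > 268 → valid
(156,273,362): 156+273 > 362 → valid
(382,431,906): 382+431 ≤ 906 → not valid
(168,304,468): 168+304 > 468 → valid
5 of the 7 triples form a triangle.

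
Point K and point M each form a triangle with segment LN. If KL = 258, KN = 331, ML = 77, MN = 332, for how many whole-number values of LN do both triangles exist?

From triangle KLN: 73 < LN < 589.
From triangle MLN: 255 < LN < 409.
Intersection: 255 < LN < 409, so integers 256 through 408: 153 values.

153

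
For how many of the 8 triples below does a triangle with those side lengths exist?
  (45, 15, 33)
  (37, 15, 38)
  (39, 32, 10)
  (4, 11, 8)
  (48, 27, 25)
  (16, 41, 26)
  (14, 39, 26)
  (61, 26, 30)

7

(15,33,45): 15+33 > 45 → valid
(15,37,38): 15+37 > 38 → valid
(10,32,39): 10+32 > 39 → valid
(4,8,11): 4+8 > 11 → valid
(25,27,48): 25+27 > 48 → valid
(16,26,41): 16+26 > 41 → valid
(14,26,39): 14+26 > 39 → valid
(26,30,61): 26+30 ≤ 61 → not valid
7 of the 8 triples form a triangle.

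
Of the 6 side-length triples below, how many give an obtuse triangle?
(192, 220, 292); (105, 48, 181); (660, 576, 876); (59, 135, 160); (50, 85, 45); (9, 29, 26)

(192,220,292): 192²+220² = 85264 = 292² → right
(105,48,181): 48+105 ≤ 181, not a triangle
(660,576,876): 576²+660² = 767376 = 876² → right
(59,135,160): 59²+135² = 21706 < 25600 = 160² → obtuse
(50,85,45): 45²+50² = 4525 < 7225 = 85² → obtuse
(9,29,26): 9²+26² = 757 < 841 = 29² → obtuse
3 of the 6 are obtuse.

3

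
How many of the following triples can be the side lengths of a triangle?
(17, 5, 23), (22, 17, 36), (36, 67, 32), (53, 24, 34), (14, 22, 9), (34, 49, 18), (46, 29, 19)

(5,17,23): 5+17 ≤ 23 → not valid
(17,22,36): 17+22 > 36 → valid
(32,36,67): 32+36 > 67 → valid
(24,34,53): 24+34 > 53 → valid
(9,14,22): 9+14 > 22 → valid
(18,34,49): 18+34 > 49 → valid
(19,29,46): 19+29 > 46 → valid
6 of the 7 triples form a triangle.

6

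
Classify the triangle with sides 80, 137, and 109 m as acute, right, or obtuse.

obtuse

Compare the square of the longest side to the sum of squares of the other two: 80² + 109² = 18281 < 18769 = 137².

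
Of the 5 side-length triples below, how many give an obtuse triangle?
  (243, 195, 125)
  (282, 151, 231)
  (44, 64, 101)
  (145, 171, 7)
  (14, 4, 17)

4

(243,195,125): 125²+195² = 53650 < 59049 = 243² → obtuse
(282,151,231): 151²+231² = 76162 < 79524 = 282² → obtuse
(44,64,101): 44²+64² = 6032 < 10201 = 101² → obtuse
(145,171,7): 7+145 ≤ 171, not a triangle
(14,4,17): 4²+14² = 212 < 289 = 17² → obtuse
4 of the 5 are obtuse.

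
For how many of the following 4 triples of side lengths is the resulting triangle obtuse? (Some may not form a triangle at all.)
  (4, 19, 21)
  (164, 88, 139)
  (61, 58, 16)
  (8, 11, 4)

3

(4,19,21): 4²+19² = 377 < 441 = 21² → obtuse
(164,88,139): 88²+139² = 27065 > 26896 = 164² → acute
(61,58,16): 16²+58² = 3620 < 3721 = 61² → obtuse
(8,11,4): 4²+8² = 80 < 121 = 11² → obtuse
3 of the 4 are obtuse.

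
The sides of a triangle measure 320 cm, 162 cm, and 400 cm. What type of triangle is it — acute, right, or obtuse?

Compare the square of the longest side to the sum of squares of the other two: 162² + 320² = 128644 < 160000 = 400².

obtuse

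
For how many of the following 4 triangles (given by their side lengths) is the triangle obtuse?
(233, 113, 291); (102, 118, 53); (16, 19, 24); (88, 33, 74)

(233,113,291): 113²+233² = 67058 < 84681 = 291² → obtuse
(102,118,53): 53²+102² = 13213 < 13924 = 118² → obtuse
(16,19,24): 16²+19² = 617 > 576 = 24² → acute
(88,33,74): 33²+74² = 6565 < 7744 = 88² → obtuse
3 of the 4 are obtuse.

3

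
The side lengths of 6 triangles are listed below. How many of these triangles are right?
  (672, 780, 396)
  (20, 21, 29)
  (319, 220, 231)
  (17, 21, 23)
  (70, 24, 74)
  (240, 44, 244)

5

(672,780,396): 396²+672² = 608400 = 780² → right
(20,21,29): 20²+21² = 841 = 29² → right
(319,220,231): 220²+231² = 101761 = 319² → right
(17,21,23): 17²+21² = 730 > 529 = 23² → acute
(70,24,74): 24²+70² = 5476 = 74² → right
(240,44,244): 44²+240² = 59536 = 244² → right
5 of the 6 are right.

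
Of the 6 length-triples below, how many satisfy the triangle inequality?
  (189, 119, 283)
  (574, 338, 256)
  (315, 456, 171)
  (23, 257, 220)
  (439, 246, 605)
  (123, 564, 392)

4

(119,189,283): 119+189 > 283 → valid
(256,338,574): 256+338 > 574 → valid
(171,315,456): 171+315 > 456 → valid
(23,220,257): 23+220 ≤ 257 → not valid
(246,439,605): 246+439 > 605 → valid
(123,392,564): 123+392 ≤ 564 → not valid
4 of the 6 triples form a triangle.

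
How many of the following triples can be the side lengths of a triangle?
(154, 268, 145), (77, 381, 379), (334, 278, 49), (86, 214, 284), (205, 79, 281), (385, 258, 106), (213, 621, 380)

4

(145,154,268): 145+154 > 268 → valid
(77,379,381): 77+379 > 381 → valid
(49,278,334): 49+278 ≤ 334 → not valid
(86,214,284): 86+214 > 284 → valid
(79,205,281): 79+205 > 281 → valid
(106,258,385): 106+258 ≤ 385 → not valid
(213,380,621): 213+380 ≤ 621 → not valid
4 of the 7 triples form a triangle.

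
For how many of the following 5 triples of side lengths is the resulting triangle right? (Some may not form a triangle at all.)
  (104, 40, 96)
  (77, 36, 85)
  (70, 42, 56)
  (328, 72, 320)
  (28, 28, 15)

4

(104,40,96): 40²+96² = 10816 = 104² → right
(77,36,85): 36²+77² = 7225 = 85² → right
(70,42,56): 42²+56² = 4900 = 70² → right
(328,72,320): 72²+320² = 107584 = 328² → right
(28,28,15): 15²+28² = 1009 > 784 = 28² → acute
4 of the 5 are right.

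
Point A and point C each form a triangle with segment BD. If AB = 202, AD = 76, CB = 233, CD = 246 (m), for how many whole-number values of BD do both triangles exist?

151

From triangle ABD: 126 < BD < 278.
From triangle CBD: 13 < BD < 479.
Intersection: 126 < BD < 278, so integers 127 through 277: 151 values.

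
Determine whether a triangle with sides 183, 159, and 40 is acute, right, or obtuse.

obtuse

Compare the square of the longest side to the sum of squares of the other two: 40² + 159² = 26881 < 33489 = 183².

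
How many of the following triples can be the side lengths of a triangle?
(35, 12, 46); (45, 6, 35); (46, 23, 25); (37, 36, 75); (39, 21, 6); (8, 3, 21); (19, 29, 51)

2

(12,35,46): 12+35 > 46 → valid
(6,35,45): 6+35 ≤ 45 → not valid
(23,25,46): 23+25 > 46 → valid
(36,37,75): 36+37 ≤ 75 → not valid
(6,21,39): 6+21 ≤ 39 → not valid
(3,8,21): 3+8 ≤ 21 → not valid
(19,29,51): 19+29 ≤ 51 → not valid
2 of the 7 triples form a triangle.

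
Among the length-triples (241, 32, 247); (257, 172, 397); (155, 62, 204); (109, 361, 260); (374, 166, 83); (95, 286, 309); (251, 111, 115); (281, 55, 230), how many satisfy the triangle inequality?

(32,241,247): 32+241 > 247 → valid
(172,257,397): 172+257 > 397 → valid
(62,155,204): 62+155 > 204 → valid
(109,260,361): 109+260 > 361 → valid
(83,166,374): 83+166 ≤ 374 → not valid
(95,286,309): 95+286 > 309 → valid
(111,115,251): 111+115 ≤ 251 → not valid
(55,230,281): 55+230 > 281 → valid
6 of the 8 triples form a triangle.

6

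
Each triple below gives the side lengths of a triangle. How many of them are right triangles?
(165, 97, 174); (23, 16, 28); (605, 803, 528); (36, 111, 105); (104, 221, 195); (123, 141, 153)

(165,97,174): 97²+165² = 36634 > 30276 = 174² → acute
(23,16,28): 16²+23² = 785 > 784 = 28² → acute
(605,803,528): 528²+605² = 644809 = 803² → right
(36,111,105): 36²+105² = 12321 = 111² → right
(104,221,195): 104²+195² = 48841 = 221² → right
(123,141,153): 123²+141² = 35010 > 23409 = 153² → acute
3 of the 6 are right.

3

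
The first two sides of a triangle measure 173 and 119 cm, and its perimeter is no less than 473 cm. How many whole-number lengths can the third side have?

Triangle inequality: 54 < x < 292. Perimeter ≥ 473 gives x ≥ 473 − 173 − 119 = 181.
So 181 ≤ x < 292; integers 181 through 291: 111 values.

111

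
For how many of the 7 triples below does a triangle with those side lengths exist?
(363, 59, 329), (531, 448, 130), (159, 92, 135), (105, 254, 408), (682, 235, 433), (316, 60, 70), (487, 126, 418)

4

(59,329,363): 59+329 > 363 → valid
(130,448,531): 130+448 > 531 → valid
(92,135,159): 92+135 > 159 → valid
(105,254,408): 105+254 ≤ 408 → not valid
(235,433,682): 235+433 ≤ 682 → not valid
(60,70,316): 60+70 ≤ 316 → not valid
(126,418,487): 126+418 > 487 → valid
4 of the 7 triples form a triangle.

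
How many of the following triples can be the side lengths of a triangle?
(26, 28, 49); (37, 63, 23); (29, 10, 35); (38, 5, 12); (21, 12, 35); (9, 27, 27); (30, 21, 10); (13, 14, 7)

5

(26,28,49): 26+28 > 49 → valid
(23,37,63): 23+37 ≤ 63 → not valid
(10,29,35): 10+29 > 35 → valid
(5,12,38): 5+12 ≤ 38 → not valid
(12,21,35): 12+21 ≤ 35 → not valid
(9,27,27): 9+27 > 27 → valid
(10,21,30): 10+21 > 30 → valid
(7,13,14): 7+13 > 14 → valid
5 of the 8 triples form a triangle.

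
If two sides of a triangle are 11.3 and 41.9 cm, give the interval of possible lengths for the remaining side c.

30.6 < c < 53.2

By the triangle inequality, c must be less than 11.3 + 41.9 = 53.2 and greater than |11.3 − 41.9| = 30.6.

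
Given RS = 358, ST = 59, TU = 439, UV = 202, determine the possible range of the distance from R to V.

0 ≤ RV ≤ 1058

The maximum is all hops collinear in one direction: 358 + 59 + 439 + 202 = 1058.
The longest hop is 439; the others sum to 619. Since 439 ≤ 619, the path can fold back on itself completely, so the minimum distance is 0.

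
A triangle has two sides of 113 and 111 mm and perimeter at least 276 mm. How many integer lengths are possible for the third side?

172

Triangle inequality: 2 < x < 224. Perimeter ≥ 276 gives x ≥ 276 − 113 − 111 = 52.
So 52 ≤ x < 224; integers 52 through 223: 172 values.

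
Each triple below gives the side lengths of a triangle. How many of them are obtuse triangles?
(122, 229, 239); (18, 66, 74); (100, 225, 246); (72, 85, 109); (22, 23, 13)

1

(122,229,239): 122²+229² = 67325 > 57121 = 239² → acute
(18,66,74): 18²+66² = 4680 < 5476 = 74² → obtuse
(100,225,246): 100²+225² = 60625 > 60516 = 246² → acute
(72,85,109): 72²+85² = 12409 > 11881 = 109² → acute
(22,23,13): 13²+22² = 653 > 529 = 23² → acute
1 of the 5 is obtuse.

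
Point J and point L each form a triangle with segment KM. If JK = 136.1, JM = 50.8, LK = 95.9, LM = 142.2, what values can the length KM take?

From triangle JKM: |136.1 − 50.8| < KM < 136.1 + 50.8, i.e. 85.3 < KM < 186.9.
From triangle LKM: 46.3 < KM < 238.1.
Both must hold, so KM lies in the intersection.

85.3 < KM < 186.9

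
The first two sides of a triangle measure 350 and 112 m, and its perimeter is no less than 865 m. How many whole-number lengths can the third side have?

59

Triangle inequality: 238 < x < 462. Perimeter ≥ 865 gives x ≥ 865 − 350 − 112 = 403.
So 403 ≤ x < 462; integers 403 through 461: 59 values.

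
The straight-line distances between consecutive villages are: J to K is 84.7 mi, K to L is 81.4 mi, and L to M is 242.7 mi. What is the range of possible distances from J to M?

The maximum is all hops collinear in one direction: 84.7 + 81.4 + 242.7 = 408.8.
The longest hop is 242.7; the others sum to 166.1. Folding the others back against it leaves at least 242.7 − 166.1 = 76.6.

76.6 ≤ JM ≤ 408.8 mi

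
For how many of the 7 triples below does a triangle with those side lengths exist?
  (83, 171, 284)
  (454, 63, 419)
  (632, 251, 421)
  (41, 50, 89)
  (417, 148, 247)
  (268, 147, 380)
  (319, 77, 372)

5

(83,171,284): 83+171 ≤ 284 → not valid
(63,419,454): 63+419 > 454 → valid
(251,421,632): 251+421 > 632 → valid
(41,50,89): 41+50 > 89 → valid
(148,247,417): 148+247 ≤ 417 → not valid
(147,268,380): 147+268 > 380 → valid
(77,319,372): 77+319 > 372 → valid
5 of the 7 triples form a triangle.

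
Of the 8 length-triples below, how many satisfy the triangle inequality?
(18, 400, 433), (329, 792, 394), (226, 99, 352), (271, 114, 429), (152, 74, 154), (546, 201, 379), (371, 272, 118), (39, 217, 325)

3

(18,400,433): 18+400 ≤ 433 → not valid
(329,394,792): 329+394 ≤ 792 → not valid
(99,226,352): 99+226 ≤ 352 → not valid
(114,271,429): 114+271 ≤ 429 → not valid
(74,152,154): 74+152 > 154 → valid
(201,379,546): 201+379 > 546 → valid
(118,272,371): 118+272 > 371 → valid
(39,217,325): 39+217 ≤ 325 → not valid
3 of the 8 triples form a triangle.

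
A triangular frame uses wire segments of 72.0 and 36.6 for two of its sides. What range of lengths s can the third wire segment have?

35.4 < s < 108.6

By the triangle inequality, s must be less than 72.0 + 36.6 = 108.6 and greater than |72.0 − 36.6| = 35.4.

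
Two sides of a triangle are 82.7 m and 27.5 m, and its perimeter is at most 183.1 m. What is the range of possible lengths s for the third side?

55.2 < s ≤ 72.9

Triangle inequality alone gives 55.2 < s < 110.2.
The perimeter condition gives s ≤ 183.1 − 82.7 − 27.5 = 72.9.
Intersecting the two: 55.2 < s ≤ 72.9.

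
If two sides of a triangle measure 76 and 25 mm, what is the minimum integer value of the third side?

52

The third side must be strictly greater than |76 − 25| = 51.
The smallest integer above 51 is 52.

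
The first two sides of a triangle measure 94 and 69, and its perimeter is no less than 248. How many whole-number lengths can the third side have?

Triangle inequality: 25 < x < 163. Perimeter ≥ 248 gives x ≥ 248 − 94 − 69 = 85.
So 85 ≤ x < 163; integers 85 through 162: 78 values.

78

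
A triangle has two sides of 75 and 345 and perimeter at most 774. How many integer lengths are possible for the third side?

Triangle inequality: 270 < x < 420. Perimeter ≤ 774 gives x ≤ 774 − 75 − 345 = 354.
So 270 < x ≤ 354; integers 271 through 354: 84 values.

84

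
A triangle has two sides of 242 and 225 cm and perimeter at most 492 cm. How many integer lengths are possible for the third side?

8

Triangle inequality: 17 < x < 467. Perimeter ≤ 492 gives x ≤ 492 − 242 − 225 = 25.
So 17 < x ≤ 25; integers 18 through 25: 8 values.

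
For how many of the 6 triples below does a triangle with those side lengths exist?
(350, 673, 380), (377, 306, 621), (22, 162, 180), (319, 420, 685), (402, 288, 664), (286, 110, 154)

(350,380,673): 350+380 > 673 → valid
(306,377,621): 306+377 > 621 → valid
(22,162,180): 22+162 > 180 → valid
(319,420,685): 319+420 > 685 → valid
(288,402,664): 288+402 > 664 → valid
(110,154,286): 110+154 ≤ 286 → not valid
5 of the 6 triples form a triangle.

5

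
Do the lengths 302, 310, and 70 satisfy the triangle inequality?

Yes

The longest side is 310, and the other two sum to 372.
Since 372 > 310, the triangle inequality holds.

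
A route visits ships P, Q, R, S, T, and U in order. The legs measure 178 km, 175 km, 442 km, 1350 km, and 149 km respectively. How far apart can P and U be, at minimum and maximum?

406 ≤ PU ≤ 2294 km

The maximum is all hops collinear in one direction: 178 + 175 + 442 + 1350 + 149 = 2294.
The longest hop is 1350; the others sum to 944. Folding the others back against it leaves at least 1350 − 944 = 406.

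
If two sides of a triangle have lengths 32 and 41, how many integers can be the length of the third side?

The third side lies in the open interval (9, 73).
Integers from 10 to 72 inclusive: 72 − 10 + 1 = 63.

63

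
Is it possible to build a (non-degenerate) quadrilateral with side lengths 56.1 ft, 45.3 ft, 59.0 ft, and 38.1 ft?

Yes

A quadrilateral exists iff every side is shorter than the sum of the others — equivalently, the longest side is less than the sum of the rest.
Longest side 59.0 < 139.5 (sum of the remaining 3), so yes.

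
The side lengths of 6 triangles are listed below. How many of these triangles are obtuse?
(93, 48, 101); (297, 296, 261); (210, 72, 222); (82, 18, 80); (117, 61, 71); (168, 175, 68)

1

(93,48,101): 48²+93² = 10953 > 10201 = 101² → acute
(297,296,261): 261²+296² = 155737 > 88209 = 297² → acute
(210,72,222): 72²+210² = 49284 = 222² → right
(82,18,80): 18²+80² = 6724 = 82² → right
(117,61,71): 61²+71² = 8762 < 13689 = 117² → obtuse
(168,175,68): 68²+168² = 32848 > 30625 = 175² → acute
1 of the 6 is obtuse.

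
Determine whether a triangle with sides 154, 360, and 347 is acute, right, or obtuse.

acute

Compare the square of the longest side to the sum of squares of the other two: 154² + 347² = 144125 > 129600 = 360².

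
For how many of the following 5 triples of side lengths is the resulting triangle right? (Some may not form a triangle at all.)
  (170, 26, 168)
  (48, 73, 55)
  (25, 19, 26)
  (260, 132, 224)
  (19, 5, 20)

(170,26,168): 26²+168² = 28900 = 170² → right
(48,73,55): 48²+55² = 5329 = 73² → right
(25,19,26): 19²+25² = 986 > 676 = 26² → acute
(260,132,224): 132²+224² = 67600 = 260² → right
(19,5,20): 5²+19² = 386 < 400 = 20² → obtuse
3 of the 5 are right.

3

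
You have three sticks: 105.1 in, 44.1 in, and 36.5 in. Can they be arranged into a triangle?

No

The longest side is 105.1, but the other two sum to only 80.6.
80.6 < 105.1, so the triangle inequality fails.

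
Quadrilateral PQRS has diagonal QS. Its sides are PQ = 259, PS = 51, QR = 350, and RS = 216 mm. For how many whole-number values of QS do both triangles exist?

From triangle PQS: 208 < QS < 310.
From triangle RQS: 134 < QS < 566.
Intersection: 208 < QS < 310, so integers 209 through 309: 101 values.

101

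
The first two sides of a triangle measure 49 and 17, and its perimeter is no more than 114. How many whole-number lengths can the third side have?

Triangle inequality: 32 < x < 66. Perimeter ≤ 114 gives x ≤ 114 − 49 − 17 = 48.
So 32 < x ≤ 48; integers 33 through 48: 16 values.

16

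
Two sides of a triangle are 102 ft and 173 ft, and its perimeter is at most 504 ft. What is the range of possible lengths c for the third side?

Triangle inequality alone gives 71 < c < 275.
The perimeter condition gives c ≤ 504 − 102 − 173 = 229.
Intersecting the two: 71 < c ≤ 229.

71 < c ≤ 229 ft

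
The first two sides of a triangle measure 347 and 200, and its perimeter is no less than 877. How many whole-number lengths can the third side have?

Triangle inequality: 147 < x < 547. Perimeter ≥ 877 gives x ≥ 877 − 347 − 200 = 330.
So 330 ≤ x < 547; integers 330 through 546: 217 values.

217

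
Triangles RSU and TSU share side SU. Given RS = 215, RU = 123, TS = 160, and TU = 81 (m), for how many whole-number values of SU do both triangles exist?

From triangle RSU: 92 < SU < 338.
From triangle TSU: 79 < SU < 241.
Intersection: 92 < SU < 241, so integers 93 through 240: 148 values.

148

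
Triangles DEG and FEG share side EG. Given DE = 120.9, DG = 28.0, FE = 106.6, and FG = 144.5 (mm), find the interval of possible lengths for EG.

From triangle DEG: |120.9 − 28.0| < EG < 120.9 + 28.0, i.e. 92.9 < EG < 148.9.
From triangle FEG: 37.9 < EG < 251.1.
Both must hold, so EG lies in the intersection.

92.9 < EG < 148.9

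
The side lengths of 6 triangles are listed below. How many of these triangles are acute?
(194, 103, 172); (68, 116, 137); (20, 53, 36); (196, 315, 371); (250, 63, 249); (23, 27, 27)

3

(194,103,172): 103²+172² = 40193 > 37636 = 194² → acute
(68,116,137): 68²+116² = 18080 < 18769 = 137² → obtuse
(20,53,36): 20²+36² = 1696 < 2809 = 53² → obtuse
(196,315,371): 196²+315² = 137641 = 371² → right
(250,63,249): 63²+249² = 65970 > 62500 = 250² → acute
(23,27,27): 23²+27² = 1258 > 729 = 27² → acute
3 of the 6 are acute.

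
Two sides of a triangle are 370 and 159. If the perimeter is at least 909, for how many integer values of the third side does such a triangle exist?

Triangle inequality: 211 < x < 529. Perimeter ≥ 909 gives x ≥ 909 − 370 − 159 = 380.
So 380 ≤ x < 529; integers 380 through 528: 149 values.

149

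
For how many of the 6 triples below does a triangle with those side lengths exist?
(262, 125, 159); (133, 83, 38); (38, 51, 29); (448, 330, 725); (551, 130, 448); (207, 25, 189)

(125,159,262): 125+159 > 262 → valid
(38,83,133): 38+83 ≤ 133 → not valid
(29,38,51): 29+38 > 51 → valid
(330,448,725): 330+448 > 725 → valid
(130,448,551): 130+448 > 551 → valid
(25,189,207): 25+189 > 207 → valid
5 of the 6 triples form a triangle.

5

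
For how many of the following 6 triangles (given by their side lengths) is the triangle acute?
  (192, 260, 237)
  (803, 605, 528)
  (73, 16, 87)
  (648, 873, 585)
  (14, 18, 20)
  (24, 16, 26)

(192,260,237): 192²+237² = 93033 > 67600 = 260² → acute
(803,605,528): 528²+605² = 644809 = 803² → right
(73,16,87): 16²+73² = 5585 < 7569 = 87² → obtuse
(648,873,585): 585²+648² = 762129 = 873² → right
(14,18,20): 14²+18² = 520 > 400 = 20² → acute
(24,16,26): 16²+24² = 832 > 676 = 26² → acute
3 of the 6 are acute.

3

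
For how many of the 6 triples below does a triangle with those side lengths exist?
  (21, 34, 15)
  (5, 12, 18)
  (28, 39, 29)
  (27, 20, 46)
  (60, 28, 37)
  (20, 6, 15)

(15,21,34): 15+21 > 34 → valid
(5,12,18): 5+12 ≤ 18 → not valid
(28,29,39): 28+29 > 39 → valid
(20,27,46): 20+27 > 46 → valid
(28,37,60): 28+37 > 60 → valid
(6,15,20): 6+15 > 20 → valid
5 of the 6 triples form a triangle.

5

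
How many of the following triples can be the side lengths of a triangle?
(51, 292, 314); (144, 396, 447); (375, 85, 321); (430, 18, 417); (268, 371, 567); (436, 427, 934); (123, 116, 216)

(51,292,314): 51+292 > 314 → valid
(144,396,447): 144+396 > 447 → valid
(85,321,375): 85+321 > 375 → valid
(18,417,430): 18+417 > 430 → valid
(268,371,567): 268+371 > 567 → valid
(427,436,934): 427+436 ≤ 934 → not valid
(116,123,216): 116+123 > 216 → valid
6 of the 7 triples form a triangle.

6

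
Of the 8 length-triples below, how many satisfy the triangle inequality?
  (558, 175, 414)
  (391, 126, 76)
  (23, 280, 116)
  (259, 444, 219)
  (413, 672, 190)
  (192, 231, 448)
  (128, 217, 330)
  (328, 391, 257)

(175,414,558): 175+414 > 558 → valid
(76,126,391): 76+126 ≤ 391 → not valid
(23,116,280): 23+116 ≤ 280 → not valid
(219,259,444): 219+259 > 444 → valid
(190,413,672): 190+413 ≤ 672 → not valid
(192,231,448): 192+231 ≤ 448 → not valid
(128,217,330): 128+217 > 330 → valid
(257,328,391): 257+328 > 391 → valid
4 of the 8 triples form a triangle.

4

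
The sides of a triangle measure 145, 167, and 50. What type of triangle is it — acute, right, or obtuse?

Compare the square of the longest side to the sum of squares of the other two: 50² + 145² = 23525 < 27889 = 167².

obtuse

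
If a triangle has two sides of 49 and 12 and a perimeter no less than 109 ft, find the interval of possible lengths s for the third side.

48 ≤ s < 61

Triangle inequality alone gives 37 < s < 61.
The perimeter condition gives s ≥ 109 − 49 − 12 = 48.
Intersecting the two: 48 ≤ s < 61.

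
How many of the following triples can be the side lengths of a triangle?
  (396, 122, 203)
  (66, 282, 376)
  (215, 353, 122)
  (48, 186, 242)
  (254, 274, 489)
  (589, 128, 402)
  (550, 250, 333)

(122,203,396): 122+203 ≤ 396 → not valid
(66,282,376): 66+282 ≤ 376 → not valid
(122,215,353): 122+215 ≤ 353 → not valid
(48,186,242): 48+186 ≤ 242 → not valid
(254,274,489): 254+274 > 489 → valid
(128,402,589): 128+402 ≤ 589 → not valid
(250,333,550): 250+333 > 550 → valid
2 of the 7 triples form a triangle.

2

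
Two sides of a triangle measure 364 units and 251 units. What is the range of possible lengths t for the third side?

113 < t < 615

By the triangle inequality, t must be less than 364 + 251 = 615 and greater than |364 − 251| = 113.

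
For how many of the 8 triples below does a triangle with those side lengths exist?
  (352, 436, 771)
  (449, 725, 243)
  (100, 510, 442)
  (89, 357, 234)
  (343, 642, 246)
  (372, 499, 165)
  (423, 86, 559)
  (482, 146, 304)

3

(352,436,771): 352+436 > 771 → valid
(243,449,725): 243+449 ≤ 725 → not valid
(100,442,510): 100+442 > 510 → valid
(89,234,357): 89+234 ≤ 357 → not valid
(246,343,642): 246+343 ≤ 642 → not valid
(165,372,499): 165+372 > 499 → valid
(86,423,559): 86+423 ≤ 559 → not valid
(146,304,482): 146+304 ≤ 482 → not valid
3 of the 8 triples form a triangle.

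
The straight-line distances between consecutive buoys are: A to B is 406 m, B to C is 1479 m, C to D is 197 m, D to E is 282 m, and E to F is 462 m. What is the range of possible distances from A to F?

132 ≤ AF ≤ 2826 m

The maximum is all hops collinear in one direction: 406 + 1479 + 197 + 282 + 462 = 2826.
The longest hop is 1479; the others sum to 1347. Folding the others back against it leaves at least 1479 − 1347 = 132.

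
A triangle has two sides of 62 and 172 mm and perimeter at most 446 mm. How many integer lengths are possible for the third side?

Triangle inequality: 110 < x < 234. Perimeter ≤ 446 gives x ≤ 446 − 62 − 172 = 212.
So 110 < x ≤ 212; integers 111 through 212: 102 values.

102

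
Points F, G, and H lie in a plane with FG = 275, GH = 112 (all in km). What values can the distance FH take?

163 ≤ FH ≤ 387 km

By the triangle inequality, |275 − 112| ≤ FH ≤ 275 + 112.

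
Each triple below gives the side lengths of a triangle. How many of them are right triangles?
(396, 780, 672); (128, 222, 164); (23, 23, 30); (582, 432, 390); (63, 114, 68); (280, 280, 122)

(396,780,672): 396²+672² = 608400 = 780² → right
(128,222,164): 128²+164² = 43280 < 49284 = 222² → obtuse
(23,23,30): 23²+23² = 1058 > 900 = 30² → acute
(582,432,390): 390²+432² = 338724 = 582² → right
(63,114,68): 63²+68² = 8593 < 12996 = 114² → obtuse
(280,280,122): 122²+280² = 93284 > 78400 = 280² → acute
2 of the 6 are right.

2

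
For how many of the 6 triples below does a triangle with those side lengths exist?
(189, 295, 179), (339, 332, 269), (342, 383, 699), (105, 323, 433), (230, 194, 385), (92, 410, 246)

4

(179,189,295): 179+189 > 295 → valid
(269,332,339): 269+332 > 339 → valid
(342,383,699): 342+383 > 699 → valid
(105,323,433): 105+323 ≤ 433 → not valid
(194,230,385): 194+230 > 385 → valid
(92,246,410): 92+246 ≤ 410 → not valid
4 of the 6 triples form a triangle.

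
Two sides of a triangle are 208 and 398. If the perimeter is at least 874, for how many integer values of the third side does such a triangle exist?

338

Triangle inequality: 190 < x < 606. Perimeter ≥ 874 gives x ≥ 874 − 208 − 398 = 268.
So 268 ≤ x < 606; integers 268 through 605: 338 values.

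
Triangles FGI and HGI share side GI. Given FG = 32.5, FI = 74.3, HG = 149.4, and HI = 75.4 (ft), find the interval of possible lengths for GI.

From triangle FGI: |32.5 − 74.3| < GI < 32.5 + 74.3, i.e. 41.8 < GI < 106.8.
From triangle HGI: 74.0 < GI < 224.8.
Both must hold, so GI lies in the intersection.

74.0 < GI < 106.8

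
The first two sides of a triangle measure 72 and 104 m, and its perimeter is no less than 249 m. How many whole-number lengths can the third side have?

103

Triangle inequality: 32 < x < 176. Perimeter ≥ 249 gives x ≥ 249 − 72 − 104 = 73.
So 73 ≤ x < 176; integers 73 through 175: 103 values.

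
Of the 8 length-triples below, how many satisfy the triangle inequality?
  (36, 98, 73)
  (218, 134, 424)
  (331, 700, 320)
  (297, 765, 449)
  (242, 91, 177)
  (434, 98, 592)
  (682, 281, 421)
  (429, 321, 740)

(36,73,98): 36+73 > 98 → valid
(134,218,424): 134+218 ≤ 424 → not valid
(320,331,700): 320+331 ≤ 700 → not valid
(297,449,765): 297+449 ≤ 765 → not valid
(91,177,242): 91+177 > 242 → valid
(98,434,592): 98+434 ≤ 592 → not valid
(281,421,682): 281+421 > 682 → valid
(321,429,740): 321+429 > 740 → valid
4 of the 8 triples form a triangle.

4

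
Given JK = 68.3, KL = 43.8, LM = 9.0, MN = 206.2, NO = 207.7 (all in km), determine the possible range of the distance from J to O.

The maximum is all hops collinear in one direction: 68.3 + 43.8 + 9.0 + 206.2 + 207.7 = 535.0.
The longest hop is 207.7; the others sum to 327.3. Since 207.7 ≤ 327.3, the path can fold back on itself completely, so the minimum distance is 0.

0 ≤ JO ≤ 535.0 km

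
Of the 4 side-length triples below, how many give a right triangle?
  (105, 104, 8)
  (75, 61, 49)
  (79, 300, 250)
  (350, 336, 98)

1

(105,104,8): 8²+104² = 10880 < 11025 = 105² → obtuse
(75,61,49): 49²+61² = 6122 > 5625 = 75² → acute
(79,300,250): 79²+250² = 68741 < 90000 = 300² → obtuse
(350,336,98): 98²+336² = 122500 = 350² → right
1 of the 4 is right.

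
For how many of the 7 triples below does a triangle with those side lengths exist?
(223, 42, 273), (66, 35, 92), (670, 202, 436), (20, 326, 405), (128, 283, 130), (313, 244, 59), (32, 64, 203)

(42,223,273): 42+223 ≤ 273 → not valid
(35,66,92): 35+66 > 92 → valid
(202,436,670): 202+436 ≤ 670 → not valid
(20,326,405): 20+326 ≤ 405 → not valid
(128,130,283): 128+130 ≤ 283 → not valid
(59,244,313): 59+244 ≤ 313 → not valid
(32,64,203): 32+64 ≤ 203 → not valid
1 of the 7 triples forms a triangle.

1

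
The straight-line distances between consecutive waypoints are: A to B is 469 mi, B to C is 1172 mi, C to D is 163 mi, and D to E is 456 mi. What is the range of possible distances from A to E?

The maximum is all hops collinear in one direction: 469 + 1172 + 163 + 456 = 2260.
The longest hop is 1172; the others sum to 1088. Folding the others back against it leaves at least 1172 − 1088 = 84.

84 ≤ AE ≤ 2260 mi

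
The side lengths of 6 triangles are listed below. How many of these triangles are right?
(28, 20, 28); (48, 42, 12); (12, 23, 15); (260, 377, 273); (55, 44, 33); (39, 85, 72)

(28,20,28): 20²+28² = 1184 > 784 = 28² → acute
(48,42,12): 12²+42² = 1908 < 2304 = 48² → obtuse
(12,23,15): 12²+15² = 369 < 529 = 23² → obtuse
(260,377,273): 260²+273² = 142129 = 377² → right
(55,44,33): 33²+44² = 3025 = 55² → right
(39,85,72): 39²+72² = 6705 < 7225 = 85² → obtuse
2 of the 6 are right.

2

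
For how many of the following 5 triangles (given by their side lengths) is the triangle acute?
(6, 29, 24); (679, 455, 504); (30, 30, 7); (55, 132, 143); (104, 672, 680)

(6,29,24): 6²+24² = 612 < 841 = 29² → obtuse
(679,455,504): 455²+504² = 461041 = 679² → right
(30,30,7): 7²+30² = 949 > 900 = 30² → acute
(55,132,143): 55²+132² = 20449 = 143² → right
(104,672,680): 104²+672² = 462400 = 680² → right
1 of the 5 is acute.

1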